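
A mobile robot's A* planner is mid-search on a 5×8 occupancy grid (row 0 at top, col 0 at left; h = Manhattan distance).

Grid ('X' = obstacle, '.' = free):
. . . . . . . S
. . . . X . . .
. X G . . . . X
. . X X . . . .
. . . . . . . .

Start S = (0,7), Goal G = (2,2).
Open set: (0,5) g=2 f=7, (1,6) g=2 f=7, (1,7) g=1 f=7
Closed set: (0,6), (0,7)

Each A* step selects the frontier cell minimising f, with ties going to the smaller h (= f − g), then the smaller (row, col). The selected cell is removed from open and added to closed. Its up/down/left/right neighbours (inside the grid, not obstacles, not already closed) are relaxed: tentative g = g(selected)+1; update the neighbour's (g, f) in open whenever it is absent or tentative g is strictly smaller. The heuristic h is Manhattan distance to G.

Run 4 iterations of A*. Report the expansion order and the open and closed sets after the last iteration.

order=[(0,5) → (0,4) → (0,3) → (0,2)]; open=[(0,1) g=6 f=9, (1,2) g=6 f=7, (1,3) g=5 f=7, (1,5) g=3 f=7, (1,6) g=2 f=7, (1,7) g=1 f=7]; closed=[(0,2), (0,3), (0,4), (0,5), (0,6), (0,7)]

step 1: expand (0,5) (f=7, h=5) → closed; open now [(0,4) g=3 f=7, (1,5) g=3 f=7, (1,6) g=2 f=7, (1,7) g=1 f=7]
step 2: expand (0,4) (f=7, h=4) → closed; open now [(0,3) g=4 f=7, (1,5) g=3 f=7, (1,6) g=2 f=7, (1,7) g=1 f=7]
step 3: expand (0,3) (f=7, h=3) → closed; open now [(0,2) g=5 f=7, (1,3) g=5 f=7, (1,5) g=3 f=7, (1,6) g=2 f=7, (1,7) g=1 f=7]
step 4: expand (0,2) (f=7, h=2) → closed; open now [(0,1) g=6 f=9, (1,2) g=6 f=7, (1,3) g=5 f=7, (1,5) g=3 f=7, (1,6) g=2 f=7, (1,7) g=1 f=7]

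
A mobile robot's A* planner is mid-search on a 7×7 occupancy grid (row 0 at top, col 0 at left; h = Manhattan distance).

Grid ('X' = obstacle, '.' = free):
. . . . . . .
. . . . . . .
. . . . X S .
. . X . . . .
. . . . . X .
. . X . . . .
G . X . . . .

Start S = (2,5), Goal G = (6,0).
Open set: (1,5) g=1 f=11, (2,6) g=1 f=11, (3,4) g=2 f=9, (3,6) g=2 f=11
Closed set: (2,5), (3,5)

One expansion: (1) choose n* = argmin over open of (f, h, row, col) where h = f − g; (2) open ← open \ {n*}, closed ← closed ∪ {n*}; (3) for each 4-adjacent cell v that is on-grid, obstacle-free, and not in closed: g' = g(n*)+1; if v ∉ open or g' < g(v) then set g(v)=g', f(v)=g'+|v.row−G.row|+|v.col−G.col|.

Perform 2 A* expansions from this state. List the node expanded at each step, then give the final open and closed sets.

step 1: expand (3,4) (f=9, h=7) → closed; open now [(1,5) g=1 f=11, (2,6) g=1 f=11, (3,3) g=3 f=9, (3,6) g=2 f=11, (4,4) g=3 f=9]
step 2: expand (3,3) (f=9, h=6) → closed; open now [(1,5) g=1 f=11, (2,3) g=4 f=11, (2,6) g=1 f=11, (3,6) g=2 f=11, (4,3) g=4 f=9, (4,4) g=3 f=9]

order=[(3,4) → (3,3)]; open=[(1,5) g=1 f=11, (2,3) g=4 f=11, (2,6) g=1 f=11, (3,6) g=2 f=11, (4,3) g=4 f=9, (4,4) g=3 f=9]; closed=[(2,5), (3,3), (3,4), (3,5)]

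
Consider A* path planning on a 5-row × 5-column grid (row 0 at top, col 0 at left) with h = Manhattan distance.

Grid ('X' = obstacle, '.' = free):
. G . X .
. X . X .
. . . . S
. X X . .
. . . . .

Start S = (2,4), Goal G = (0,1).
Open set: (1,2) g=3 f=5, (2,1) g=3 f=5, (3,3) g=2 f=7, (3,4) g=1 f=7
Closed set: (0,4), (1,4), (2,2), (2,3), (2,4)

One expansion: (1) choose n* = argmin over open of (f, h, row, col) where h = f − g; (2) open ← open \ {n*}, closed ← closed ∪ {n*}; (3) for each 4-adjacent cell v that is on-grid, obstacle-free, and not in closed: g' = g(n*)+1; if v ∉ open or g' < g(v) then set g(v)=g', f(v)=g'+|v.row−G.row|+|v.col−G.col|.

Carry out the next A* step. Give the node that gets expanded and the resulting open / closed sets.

expanded=(1,2); open=[(0,2) g=4 f=5, (2,1) g=3 f=5, (3,3) g=2 f=7, (3,4) g=1 f=7]; closed=[(0,4), (1,2), (1,4), (2,2), (2,3), (2,4)]

step 1: expand (1,2) (f=5, h=2) → closed; open now [(0,2) g=4 f=5, (2,1) g=3 f=5, (3,3) g=2 f=7, (3,4) g=1 f=7]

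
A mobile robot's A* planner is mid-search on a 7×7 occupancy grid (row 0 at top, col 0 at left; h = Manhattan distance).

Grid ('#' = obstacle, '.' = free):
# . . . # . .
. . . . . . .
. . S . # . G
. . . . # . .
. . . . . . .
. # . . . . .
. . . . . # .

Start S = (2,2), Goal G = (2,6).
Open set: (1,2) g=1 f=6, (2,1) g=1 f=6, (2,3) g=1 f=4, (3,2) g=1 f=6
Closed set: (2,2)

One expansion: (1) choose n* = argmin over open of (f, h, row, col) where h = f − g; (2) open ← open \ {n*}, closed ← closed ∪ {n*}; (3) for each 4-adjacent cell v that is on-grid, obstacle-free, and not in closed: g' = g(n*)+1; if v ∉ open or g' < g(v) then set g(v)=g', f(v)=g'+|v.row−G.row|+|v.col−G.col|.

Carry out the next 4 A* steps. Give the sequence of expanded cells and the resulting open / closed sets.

order=[(2,3) → (1,3) → (1,4) → (1,5)]; open=[(0,3) g=3 f=8, (0,5) g=5 f=8, (1,2) g=1 f=6, (1,6) g=5 f=6, (2,1) g=1 f=6, (2,5) g=5 f=6, (3,2) g=1 f=6, (3,3) g=2 f=6]; closed=[(1,3), (1,4), (1,5), (2,2), (2,3)]

step 1: expand (2,3) (f=4, h=3) → closed; open now [(1,2) g=1 f=6, (1,3) g=2 f=6, (2,1) g=1 f=6, (3,2) g=1 f=6, (3,3) g=2 f=6]
step 2: expand (1,3) (f=6, h=4) → closed; open now [(0,3) g=3 f=8, (1,2) g=1 f=6, (1,4) g=3 f=6, (2,1) g=1 f=6, (3,2) g=1 f=6, (3,3) g=2 f=6]
step 3: expand (1,4) (f=6, h=3) → closed; open now [(0,3) g=3 f=8, (1,2) g=1 f=6, (1,5) g=4 f=6, (2,1) g=1 f=6, (3,2) g=1 f=6, (3,3) g=2 f=6]
step 4: expand (1,5) (f=6, h=2) → closed; open now [(0,3) g=3 f=8, (0,5) g=5 f=8, (1,2) g=1 f=6, (1,6) g=5 f=6, (2,1) g=1 f=6, (2,5) g=5 f=6, (3,2) g=1 f=6, (3,3) g=2 f=6]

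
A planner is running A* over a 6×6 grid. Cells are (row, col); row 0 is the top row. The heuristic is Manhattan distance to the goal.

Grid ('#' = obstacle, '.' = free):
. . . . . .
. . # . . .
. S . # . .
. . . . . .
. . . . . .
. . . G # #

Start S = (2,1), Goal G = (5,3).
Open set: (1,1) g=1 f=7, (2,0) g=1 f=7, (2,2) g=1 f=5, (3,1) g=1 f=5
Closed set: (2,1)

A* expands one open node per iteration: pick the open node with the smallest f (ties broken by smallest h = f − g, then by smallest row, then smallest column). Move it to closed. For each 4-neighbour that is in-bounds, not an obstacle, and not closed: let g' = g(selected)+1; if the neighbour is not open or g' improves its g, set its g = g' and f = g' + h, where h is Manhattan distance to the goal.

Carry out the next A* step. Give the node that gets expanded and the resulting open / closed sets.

step 1: expand (2,2) (f=5, h=4) → closed; open now [(1,1) g=1 f=7, (2,0) g=1 f=7, (3,1) g=1 f=5, (3,2) g=2 f=5]

expanded=(2,2); open=[(1,1) g=1 f=7, (2,0) g=1 f=7, (3,1) g=1 f=5, (3,2) g=2 f=5]; closed=[(2,1), (2,2)]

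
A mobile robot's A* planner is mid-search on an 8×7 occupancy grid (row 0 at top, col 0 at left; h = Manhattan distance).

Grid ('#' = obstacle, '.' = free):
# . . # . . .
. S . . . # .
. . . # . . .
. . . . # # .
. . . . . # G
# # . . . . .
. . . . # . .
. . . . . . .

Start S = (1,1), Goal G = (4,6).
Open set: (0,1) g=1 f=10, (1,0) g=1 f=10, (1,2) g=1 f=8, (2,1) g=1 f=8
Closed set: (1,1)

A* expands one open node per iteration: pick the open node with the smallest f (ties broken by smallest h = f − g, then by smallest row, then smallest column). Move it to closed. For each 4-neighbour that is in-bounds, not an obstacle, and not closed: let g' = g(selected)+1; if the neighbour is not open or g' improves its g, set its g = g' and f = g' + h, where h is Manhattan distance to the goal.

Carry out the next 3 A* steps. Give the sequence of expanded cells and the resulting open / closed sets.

order=[(1,2) → (1,3) → (1,4)]; open=[(0,1) g=1 f=10, (0,2) g=2 f=10, (0,4) g=4 f=10, (1,0) g=1 f=10, (2,1) g=1 f=8, (2,2) g=2 f=8, (2,4) g=4 f=8]; closed=[(1,1), (1,2), (1,3), (1,4)]

step 1: expand (1,2) (f=8, h=7) → closed; open now [(0,1) g=1 f=10, (0,2) g=2 f=10, (1,0) g=1 f=10, (1,3) g=2 f=8, (2,1) g=1 f=8, (2,2) g=2 f=8]
step 2: expand (1,3) (f=8, h=6) → closed; open now [(0,1) g=1 f=10, (0,2) g=2 f=10, (1,0) g=1 f=10, (1,4) g=3 f=8, (2,1) g=1 f=8, (2,2) g=2 f=8]
step 3: expand (1,4) (f=8, h=5) → closed; open now [(0,1) g=1 f=10, (0,2) g=2 f=10, (0,4) g=4 f=10, (1,0) g=1 f=10, (2,1) g=1 f=8, (2,2) g=2 f=8, (2,4) g=4 f=8]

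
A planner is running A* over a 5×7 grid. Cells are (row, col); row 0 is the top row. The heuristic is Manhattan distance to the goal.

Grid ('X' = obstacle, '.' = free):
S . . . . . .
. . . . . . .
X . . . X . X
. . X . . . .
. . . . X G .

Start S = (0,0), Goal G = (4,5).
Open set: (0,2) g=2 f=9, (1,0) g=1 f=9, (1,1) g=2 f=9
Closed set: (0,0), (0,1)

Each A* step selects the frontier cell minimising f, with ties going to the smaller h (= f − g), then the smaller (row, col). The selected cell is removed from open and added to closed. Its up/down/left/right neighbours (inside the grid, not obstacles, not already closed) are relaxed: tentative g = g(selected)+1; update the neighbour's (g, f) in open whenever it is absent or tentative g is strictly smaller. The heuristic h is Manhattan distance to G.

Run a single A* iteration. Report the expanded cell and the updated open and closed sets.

step 1: expand (0,2) (f=9, h=7) → closed; open now [(0,3) g=3 f=9, (1,0) g=1 f=9, (1,1) g=2 f=9, (1,2) g=3 f=9]

expanded=(0,2); open=[(0,3) g=3 f=9, (1,0) g=1 f=9, (1,1) g=2 f=9, (1,2) g=3 f=9]; closed=[(0,0), (0,1), (0,2)]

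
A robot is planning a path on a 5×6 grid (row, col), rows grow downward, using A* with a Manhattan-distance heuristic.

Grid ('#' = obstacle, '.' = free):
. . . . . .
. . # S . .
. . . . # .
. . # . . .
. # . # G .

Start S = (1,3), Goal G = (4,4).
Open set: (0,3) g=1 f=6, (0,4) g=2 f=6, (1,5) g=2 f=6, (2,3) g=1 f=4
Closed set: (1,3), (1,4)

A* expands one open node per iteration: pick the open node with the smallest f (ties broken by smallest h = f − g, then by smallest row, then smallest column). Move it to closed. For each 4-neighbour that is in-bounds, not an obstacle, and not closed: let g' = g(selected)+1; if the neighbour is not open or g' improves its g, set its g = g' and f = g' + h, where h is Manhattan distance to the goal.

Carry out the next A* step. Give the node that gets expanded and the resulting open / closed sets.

step 1: expand (2,3) (f=4, h=3) → closed; open now [(0,3) g=1 f=6, (0,4) g=2 f=6, (1,5) g=2 f=6, (2,2) g=2 f=6, (3,3) g=2 f=4]

expanded=(2,3); open=[(0,3) g=1 f=6, (0,4) g=2 f=6, (1,5) g=2 f=6, (2,2) g=2 f=6, (3,3) g=2 f=4]; closed=[(1,3), (1,4), (2,3)]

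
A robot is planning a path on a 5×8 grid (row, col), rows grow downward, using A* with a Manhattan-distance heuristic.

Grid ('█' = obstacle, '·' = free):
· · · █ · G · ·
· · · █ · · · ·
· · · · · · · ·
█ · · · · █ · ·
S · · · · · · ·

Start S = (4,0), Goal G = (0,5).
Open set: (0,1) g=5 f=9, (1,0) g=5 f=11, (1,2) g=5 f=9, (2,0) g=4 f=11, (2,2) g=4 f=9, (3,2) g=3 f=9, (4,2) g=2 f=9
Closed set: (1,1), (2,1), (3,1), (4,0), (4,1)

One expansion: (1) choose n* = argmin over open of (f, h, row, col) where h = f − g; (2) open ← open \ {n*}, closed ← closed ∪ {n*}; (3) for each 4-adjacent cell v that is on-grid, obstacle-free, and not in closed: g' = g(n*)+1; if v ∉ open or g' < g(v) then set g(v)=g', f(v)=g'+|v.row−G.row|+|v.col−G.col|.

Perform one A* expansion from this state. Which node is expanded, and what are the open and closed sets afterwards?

expanded=(0,1); open=[(0,0) g=6 f=11, (0,2) g=6 f=9, (1,0) g=5 f=11, (1,2) g=5 f=9, (2,0) g=4 f=11, (2,2) g=4 f=9, (3,2) g=3 f=9, (4,2) g=2 f=9]; closed=[(0,1), (1,1), (2,1), (3,1), (4,0), (4,1)]

step 1: expand (0,1) (f=9, h=4) → closed; open now [(0,0) g=6 f=11, (0,2) g=6 f=9, (1,0) g=5 f=11, (1,2) g=5 f=9, (2,0) g=4 f=11, (2,2) g=4 f=9, (3,2) g=3 f=9, (4,2) g=2 f=9]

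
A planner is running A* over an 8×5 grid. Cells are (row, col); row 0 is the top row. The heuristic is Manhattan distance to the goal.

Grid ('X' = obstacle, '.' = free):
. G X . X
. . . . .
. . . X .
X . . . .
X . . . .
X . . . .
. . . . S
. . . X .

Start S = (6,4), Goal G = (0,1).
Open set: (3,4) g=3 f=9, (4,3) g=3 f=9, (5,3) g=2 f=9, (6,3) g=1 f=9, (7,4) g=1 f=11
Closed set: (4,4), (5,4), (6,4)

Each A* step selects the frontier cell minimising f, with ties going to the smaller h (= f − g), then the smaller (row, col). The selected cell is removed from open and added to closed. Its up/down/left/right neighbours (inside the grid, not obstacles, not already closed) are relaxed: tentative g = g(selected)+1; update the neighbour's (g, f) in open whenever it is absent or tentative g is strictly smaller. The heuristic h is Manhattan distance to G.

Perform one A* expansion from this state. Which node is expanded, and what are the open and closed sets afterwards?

expanded=(3,4); open=[(2,4) g=4 f=9, (3,3) g=4 f=9, (4,3) g=3 f=9, (5,3) g=2 f=9, (6,3) g=1 f=9, (7,4) g=1 f=11]; closed=[(3,4), (4,4), (5,4), (6,4)]

step 1: expand (3,4) (f=9, h=6) → closed; open now [(2,4) g=4 f=9, (3,3) g=4 f=9, (4,3) g=3 f=9, (5,3) g=2 f=9, (6,3) g=1 f=9, (7,4) g=1 f=11]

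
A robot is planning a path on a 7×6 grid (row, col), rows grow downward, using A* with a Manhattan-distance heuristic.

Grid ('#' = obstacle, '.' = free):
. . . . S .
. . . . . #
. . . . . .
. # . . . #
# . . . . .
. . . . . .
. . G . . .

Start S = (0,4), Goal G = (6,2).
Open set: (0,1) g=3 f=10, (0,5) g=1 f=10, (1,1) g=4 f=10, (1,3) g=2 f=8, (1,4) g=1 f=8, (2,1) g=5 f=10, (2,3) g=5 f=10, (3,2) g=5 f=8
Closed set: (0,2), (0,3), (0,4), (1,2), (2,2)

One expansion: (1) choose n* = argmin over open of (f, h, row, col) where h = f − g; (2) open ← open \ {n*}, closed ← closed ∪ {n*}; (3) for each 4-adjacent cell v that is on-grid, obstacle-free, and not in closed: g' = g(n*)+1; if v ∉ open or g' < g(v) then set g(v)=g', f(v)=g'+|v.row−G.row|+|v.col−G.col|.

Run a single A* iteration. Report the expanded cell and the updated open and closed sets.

expanded=(3,2); open=[(0,1) g=3 f=10, (0,5) g=1 f=10, (1,1) g=4 f=10, (1,3) g=2 f=8, (1,4) g=1 f=8, (2,1) g=5 f=10, (2,3) g=5 f=10, (3,3) g=6 f=10, (4,2) g=6 f=8]; closed=[(0,2), (0,3), (0,4), (1,2), (2,2), (3,2)]

step 1: expand (3,2) (f=8, h=3) → closed; open now [(0,1) g=3 f=10, (0,5) g=1 f=10, (1,1) g=4 f=10, (1,3) g=2 f=8, (1,4) g=1 f=8, (2,1) g=5 f=10, (2,3) g=5 f=10, (3,3) g=6 f=10, (4,2) g=6 f=8]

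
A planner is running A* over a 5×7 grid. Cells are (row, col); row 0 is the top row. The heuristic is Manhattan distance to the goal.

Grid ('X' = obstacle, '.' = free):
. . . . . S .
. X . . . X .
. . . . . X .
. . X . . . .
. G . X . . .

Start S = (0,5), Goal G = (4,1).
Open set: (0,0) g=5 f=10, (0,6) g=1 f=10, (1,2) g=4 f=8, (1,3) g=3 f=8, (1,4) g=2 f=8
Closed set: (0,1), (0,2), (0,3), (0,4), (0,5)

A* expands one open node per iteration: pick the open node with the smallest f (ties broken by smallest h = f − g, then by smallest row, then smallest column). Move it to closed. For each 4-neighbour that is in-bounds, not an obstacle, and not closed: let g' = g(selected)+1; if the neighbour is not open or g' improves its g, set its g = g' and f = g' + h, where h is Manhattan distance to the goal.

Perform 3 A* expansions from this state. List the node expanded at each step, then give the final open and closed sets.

step 1: expand (1,2) (f=8, h=4) → closed; open now [(0,0) g=5 f=10, (0,6) g=1 f=10, (1,3) g=3 f=8, (1,4) g=2 f=8, (2,2) g=5 f=8]
step 2: expand (2,2) (f=8, h=3) → closed; open now [(0,0) g=5 f=10, (0,6) g=1 f=10, (1,3) g=3 f=8, (1,4) g=2 f=8, (2,1) g=6 f=8, (2,3) g=6 f=10]
step 3: expand (2,1) (f=8, h=2) → closed; open now [(0,0) g=5 f=10, (0,6) g=1 f=10, (1,3) g=3 f=8, (1,4) g=2 f=8, (2,0) g=7 f=10, (2,3) g=6 f=10, (3,1) g=7 f=8]

order=[(1,2) → (2,2) → (2,1)]; open=[(0,0) g=5 f=10, (0,6) g=1 f=10, (1,3) g=3 f=8, (1,4) g=2 f=8, (2,0) g=7 f=10, (2,3) g=6 f=10, (3,1) g=7 f=8]; closed=[(0,1), (0,2), (0,3), (0,4), (0,5), (1,2), (2,1), (2,2)]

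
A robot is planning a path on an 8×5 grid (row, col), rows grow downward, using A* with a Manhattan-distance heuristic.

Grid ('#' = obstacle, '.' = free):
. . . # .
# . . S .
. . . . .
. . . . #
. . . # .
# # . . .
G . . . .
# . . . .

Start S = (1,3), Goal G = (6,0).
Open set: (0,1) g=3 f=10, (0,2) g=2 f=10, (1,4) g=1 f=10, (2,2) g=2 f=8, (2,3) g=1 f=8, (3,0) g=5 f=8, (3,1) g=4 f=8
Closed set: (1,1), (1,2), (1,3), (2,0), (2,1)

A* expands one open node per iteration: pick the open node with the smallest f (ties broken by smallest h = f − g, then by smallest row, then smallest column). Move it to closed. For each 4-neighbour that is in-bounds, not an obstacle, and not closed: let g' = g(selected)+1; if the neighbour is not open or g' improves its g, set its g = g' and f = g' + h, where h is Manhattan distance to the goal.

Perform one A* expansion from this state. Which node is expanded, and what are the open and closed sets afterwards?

expanded=(3,0); open=[(0,1) g=3 f=10, (0,2) g=2 f=10, (1,4) g=1 f=10, (2,2) g=2 f=8, (2,3) g=1 f=8, (3,1) g=4 f=8, (4,0) g=6 f=8]; closed=[(1,1), (1,2), (1,3), (2,0), (2,1), (3,0)]

step 1: expand (3,0) (f=8, h=3) → closed; open now [(0,1) g=3 f=10, (0,2) g=2 f=10, (1,4) g=1 f=10, (2,2) g=2 f=8, (2,3) g=1 f=8, (3,1) g=4 f=8, (4,0) g=6 f=8]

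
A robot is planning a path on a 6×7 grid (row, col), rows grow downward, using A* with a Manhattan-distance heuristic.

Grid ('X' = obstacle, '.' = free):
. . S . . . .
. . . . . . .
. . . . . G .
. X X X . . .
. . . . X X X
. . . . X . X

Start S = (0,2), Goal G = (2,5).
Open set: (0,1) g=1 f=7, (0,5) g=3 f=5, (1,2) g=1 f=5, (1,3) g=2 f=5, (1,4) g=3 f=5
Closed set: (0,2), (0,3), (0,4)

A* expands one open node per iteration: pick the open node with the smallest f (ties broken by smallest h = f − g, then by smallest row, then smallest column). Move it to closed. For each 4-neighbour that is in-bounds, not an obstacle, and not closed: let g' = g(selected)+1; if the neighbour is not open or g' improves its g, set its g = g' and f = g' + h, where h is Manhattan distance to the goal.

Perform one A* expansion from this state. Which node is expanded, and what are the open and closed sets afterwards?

step 1: expand (0,5) (f=5, h=2) → closed; open now [(0,1) g=1 f=7, (0,6) g=4 f=7, (1,2) g=1 f=5, (1,3) g=2 f=5, (1,4) g=3 f=5, (1,5) g=4 f=5]

expanded=(0,5); open=[(0,1) g=1 f=7, (0,6) g=4 f=7, (1,2) g=1 f=5, (1,3) g=2 f=5, (1,4) g=3 f=5, (1,5) g=4 f=5]; closed=[(0,2), (0,3), (0,4), (0,5)]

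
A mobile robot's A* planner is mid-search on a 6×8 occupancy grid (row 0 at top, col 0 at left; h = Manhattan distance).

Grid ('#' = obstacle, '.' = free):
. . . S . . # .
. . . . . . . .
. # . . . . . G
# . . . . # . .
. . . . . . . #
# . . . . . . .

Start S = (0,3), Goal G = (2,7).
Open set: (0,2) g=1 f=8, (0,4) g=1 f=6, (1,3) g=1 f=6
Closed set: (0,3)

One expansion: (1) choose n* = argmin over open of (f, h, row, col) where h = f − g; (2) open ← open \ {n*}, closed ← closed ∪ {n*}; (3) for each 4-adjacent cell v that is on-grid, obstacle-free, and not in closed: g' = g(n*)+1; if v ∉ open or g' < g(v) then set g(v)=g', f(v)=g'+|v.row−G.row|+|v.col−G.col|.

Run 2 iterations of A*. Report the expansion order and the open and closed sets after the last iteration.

step 1: expand (0,4) (f=6, h=5) → closed; open now [(0,2) g=1 f=8, (0,5) g=2 f=6, (1,3) g=1 f=6, (1,4) g=2 f=6]
step 2: expand (0,5) (f=6, h=4) → closed; open now [(0,2) g=1 f=8, (1,3) g=1 f=6, (1,4) g=2 f=6, (1,5) g=3 f=6]

order=[(0,4) → (0,5)]; open=[(0,2) g=1 f=8, (1,3) g=1 f=6, (1,4) g=2 f=6, (1,5) g=3 f=6]; closed=[(0,3), (0,4), (0,5)]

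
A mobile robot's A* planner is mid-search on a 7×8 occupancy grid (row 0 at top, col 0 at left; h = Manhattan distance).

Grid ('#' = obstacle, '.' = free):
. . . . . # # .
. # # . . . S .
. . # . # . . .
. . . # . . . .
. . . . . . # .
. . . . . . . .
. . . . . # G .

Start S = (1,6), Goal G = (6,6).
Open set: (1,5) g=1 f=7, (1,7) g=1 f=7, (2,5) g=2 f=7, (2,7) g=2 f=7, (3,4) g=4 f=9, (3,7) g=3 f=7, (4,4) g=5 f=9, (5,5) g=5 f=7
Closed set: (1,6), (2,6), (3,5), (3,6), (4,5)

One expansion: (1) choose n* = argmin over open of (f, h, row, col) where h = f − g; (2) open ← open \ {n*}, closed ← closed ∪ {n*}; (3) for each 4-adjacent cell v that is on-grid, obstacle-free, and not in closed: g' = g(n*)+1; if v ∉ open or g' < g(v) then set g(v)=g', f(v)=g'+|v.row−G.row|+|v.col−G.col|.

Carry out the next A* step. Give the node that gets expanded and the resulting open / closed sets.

step 1: expand (5,5) (f=7, h=2) → closed; open now [(1,5) g=1 f=7, (1,7) g=1 f=7, (2,5) g=2 f=7, (2,7) g=2 f=7, (3,4) g=4 f=9, (3,7) g=3 f=7, (4,4) g=5 f=9, (5,4) g=6 f=9, (5,6) g=6 f=7]

expanded=(5,5); open=[(1,5) g=1 f=7, (1,7) g=1 f=7, (2,5) g=2 f=7, (2,7) g=2 f=7, (3,4) g=4 f=9, (3,7) g=3 f=7, (4,4) g=5 f=9, (5,4) g=6 f=9, (5,6) g=6 f=7]; closed=[(1,6), (2,6), (3,5), (3,6), (4,5), (5,5)]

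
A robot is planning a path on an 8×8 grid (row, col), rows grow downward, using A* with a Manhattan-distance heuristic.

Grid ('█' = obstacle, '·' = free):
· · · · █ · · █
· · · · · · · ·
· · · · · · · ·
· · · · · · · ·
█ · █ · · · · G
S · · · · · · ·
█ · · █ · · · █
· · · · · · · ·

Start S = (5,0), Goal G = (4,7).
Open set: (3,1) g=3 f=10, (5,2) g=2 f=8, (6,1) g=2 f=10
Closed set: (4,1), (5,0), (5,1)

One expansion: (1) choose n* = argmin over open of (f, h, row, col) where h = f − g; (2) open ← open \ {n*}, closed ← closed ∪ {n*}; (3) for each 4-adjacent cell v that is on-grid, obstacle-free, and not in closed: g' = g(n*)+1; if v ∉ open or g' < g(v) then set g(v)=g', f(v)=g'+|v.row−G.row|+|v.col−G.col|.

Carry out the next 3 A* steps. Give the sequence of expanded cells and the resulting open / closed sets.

order=[(5,2) → (5,3) → (4,3)]; open=[(3,1) g=3 f=10, (3,3) g=5 f=10, (4,4) g=5 f=8, (5,4) g=4 f=8, (6,1) g=2 f=10, (6,2) g=3 f=10]; closed=[(4,1), (4,3), (5,0), (5,1), (5,2), (5,3)]

step 1: expand (5,2) (f=8, h=6) → closed; open now [(3,1) g=3 f=10, (5,3) g=3 f=8, (6,1) g=2 f=10, (6,2) g=3 f=10]
step 2: expand (5,3) (f=8, h=5) → closed; open now [(3,1) g=3 f=10, (4,3) g=4 f=8, (5,4) g=4 f=8, (6,1) g=2 f=10, (6,2) g=3 f=10]
step 3: expand (4,3) (f=8, h=4) → closed; open now [(3,1) g=3 f=10, (3,3) g=5 f=10, (4,4) g=5 f=8, (5,4) g=4 f=8, (6,1) g=2 f=10, (6,2) g=3 f=10]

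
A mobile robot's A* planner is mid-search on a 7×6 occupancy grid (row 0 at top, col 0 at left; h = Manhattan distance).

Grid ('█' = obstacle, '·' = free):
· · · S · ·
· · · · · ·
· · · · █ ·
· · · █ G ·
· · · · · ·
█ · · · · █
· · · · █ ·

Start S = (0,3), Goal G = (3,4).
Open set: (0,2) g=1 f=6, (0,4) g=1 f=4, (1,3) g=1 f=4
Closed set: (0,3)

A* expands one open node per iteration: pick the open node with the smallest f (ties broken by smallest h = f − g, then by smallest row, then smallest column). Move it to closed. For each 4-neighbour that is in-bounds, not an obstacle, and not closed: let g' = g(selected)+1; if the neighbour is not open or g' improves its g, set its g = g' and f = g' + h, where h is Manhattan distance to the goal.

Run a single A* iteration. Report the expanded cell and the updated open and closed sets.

step 1: expand (0,4) (f=4, h=3) → closed; open now [(0,2) g=1 f=6, (0,5) g=2 f=6, (1,3) g=1 f=4, (1,4) g=2 f=4]

expanded=(0,4); open=[(0,2) g=1 f=6, (0,5) g=2 f=6, (1,3) g=1 f=4, (1,4) g=2 f=4]; closed=[(0,3), (0,4)]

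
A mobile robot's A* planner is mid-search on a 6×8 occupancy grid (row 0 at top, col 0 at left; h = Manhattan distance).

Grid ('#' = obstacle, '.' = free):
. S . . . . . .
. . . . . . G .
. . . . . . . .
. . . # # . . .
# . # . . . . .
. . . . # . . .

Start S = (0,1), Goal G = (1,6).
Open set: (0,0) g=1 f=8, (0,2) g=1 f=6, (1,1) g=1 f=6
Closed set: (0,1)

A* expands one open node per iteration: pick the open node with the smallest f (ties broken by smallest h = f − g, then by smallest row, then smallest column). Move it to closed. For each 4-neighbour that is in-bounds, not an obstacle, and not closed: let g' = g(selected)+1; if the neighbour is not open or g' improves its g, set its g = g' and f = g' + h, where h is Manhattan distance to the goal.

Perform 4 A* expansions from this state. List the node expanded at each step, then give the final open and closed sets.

step 1: expand (0,2) (f=6, h=5) → closed; open now [(0,0) g=1 f=8, (0,3) g=2 f=6, (1,1) g=1 f=6, (1,2) g=2 f=6]
step 2: expand (0,3) (f=6, h=4) → closed; open now [(0,0) g=1 f=8, (0,4) g=3 f=6, (1,1) g=1 f=6, (1,2) g=2 f=6, (1,3) g=3 f=6]
step 3: expand (0,4) (f=6, h=3) → closed; open now [(0,0) g=1 f=8, (0,5) g=4 f=6, (1,1) g=1 f=6, (1,2) g=2 f=6, (1,3) g=3 f=6, (1,4) g=4 f=6]
step 4: expand (0,5) (f=6, h=2) → closed; open now [(0,0) g=1 f=8, (0,6) g=5 f=6, (1,1) g=1 f=6, (1,2) g=2 f=6, (1,3) g=3 f=6, (1,4) g=4 f=6, (1,5) g=5 f=6]

order=[(0,2) → (0,3) → (0,4) → (0,5)]; open=[(0,0) g=1 f=8, (0,6) g=5 f=6, (1,1) g=1 f=6, (1,2) g=2 f=6, (1,3) g=3 f=6, (1,4) g=4 f=6, (1,5) g=5 f=6]; closed=[(0,1), (0,2), (0,3), (0,4), (0,5)]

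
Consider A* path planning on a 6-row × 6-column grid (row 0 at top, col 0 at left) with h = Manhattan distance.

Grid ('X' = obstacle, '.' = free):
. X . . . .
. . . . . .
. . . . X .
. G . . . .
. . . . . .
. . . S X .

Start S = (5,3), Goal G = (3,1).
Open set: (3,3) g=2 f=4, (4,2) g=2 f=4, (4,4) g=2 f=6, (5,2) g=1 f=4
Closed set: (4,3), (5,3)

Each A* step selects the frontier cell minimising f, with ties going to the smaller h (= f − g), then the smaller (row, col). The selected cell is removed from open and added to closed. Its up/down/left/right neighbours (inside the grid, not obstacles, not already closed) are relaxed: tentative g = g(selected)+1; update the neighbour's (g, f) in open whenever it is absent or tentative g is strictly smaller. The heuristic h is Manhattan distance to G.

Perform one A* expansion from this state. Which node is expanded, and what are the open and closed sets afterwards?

expanded=(3,3); open=[(2,3) g=3 f=6, (3,2) g=3 f=4, (3,4) g=3 f=6, (4,2) g=2 f=4, (4,4) g=2 f=6, (5,2) g=1 f=4]; closed=[(3,3), (4,3), (5,3)]

step 1: expand (3,3) (f=4, h=2) → closed; open now [(2,3) g=3 f=6, (3,2) g=3 f=4, (3,4) g=3 f=6, (4,2) g=2 f=4, (4,4) g=2 f=6, (5,2) g=1 f=4]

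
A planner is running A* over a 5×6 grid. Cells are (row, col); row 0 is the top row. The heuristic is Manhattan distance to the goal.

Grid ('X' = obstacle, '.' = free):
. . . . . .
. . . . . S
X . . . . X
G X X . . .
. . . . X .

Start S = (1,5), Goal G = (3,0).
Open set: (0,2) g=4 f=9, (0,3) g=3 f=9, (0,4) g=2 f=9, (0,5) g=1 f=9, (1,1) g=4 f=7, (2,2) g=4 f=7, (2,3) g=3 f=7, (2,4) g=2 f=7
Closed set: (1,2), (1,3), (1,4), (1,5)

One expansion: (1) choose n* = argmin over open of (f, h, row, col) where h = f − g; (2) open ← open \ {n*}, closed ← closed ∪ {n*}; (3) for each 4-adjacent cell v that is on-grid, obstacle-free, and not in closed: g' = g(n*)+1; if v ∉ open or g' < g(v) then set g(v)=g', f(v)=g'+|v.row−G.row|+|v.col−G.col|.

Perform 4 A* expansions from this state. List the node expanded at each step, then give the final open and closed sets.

step 1: expand (1,1) (f=7, h=3) → closed; open now [(0,1) g=5 f=9, (0,2) g=4 f=9, (0,3) g=3 f=9, (0,4) g=2 f=9, (0,5) g=1 f=9, (1,0) g=5 f=7, (2,1) g=5 f=7, (2,2) g=4 f=7, (2,3) g=3 f=7, (2,4) g=2 f=7]
step 2: expand (1,0) (f=7, h=2) → closed; open now [(0,0) g=6 f=9, (0,1) g=5 f=9, (0,2) g=4 f=9, (0,3) g=3 f=9, (0,4) g=2 f=9, (0,5) g=1 f=9, (2,1) g=5 f=7, (2,2) g=4 f=7, (2,3) g=3 f=7, (2,4) g=2 f=7]
step 3: expand (2,1) (f=7, h=2) → closed; open now [(0,0) g=6 f=9, (0,1) g=5 f=9, (0,2) g=4 f=9, (0,3) g=3 f=9, (0,4) g=2 f=9, (0,5) g=1 f=9, (2,2) g=4 f=7, (2,3) g=3 f=7, (2,4) g=2 f=7]
step 4: expand (2,2) (f=7, h=3) → closed; open now [(0,0) g=6 f=9, (0,1) g=5 f=9, (0,2) g=4 f=9, (0,3) g=3 f=9, (0,4) g=2 f=9, (0,5) g=1 f=9, (2,3) g=3 f=7, (2,4) g=2 f=7]

order=[(1,1) → (1,0) → (2,1) → (2,2)]; open=[(0,0) g=6 f=9, (0,1) g=5 f=9, (0,2) g=4 f=9, (0,3) g=3 f=9, (0,4) g=2 f=9, (0,5) g=1 f=9, (2,3) g=3 f=7, (2,4) g=2 f=7]; closed=[(1,0), (1,1), (1,2), (1,3), (1,4), (1,5), (2,1), (2,2)]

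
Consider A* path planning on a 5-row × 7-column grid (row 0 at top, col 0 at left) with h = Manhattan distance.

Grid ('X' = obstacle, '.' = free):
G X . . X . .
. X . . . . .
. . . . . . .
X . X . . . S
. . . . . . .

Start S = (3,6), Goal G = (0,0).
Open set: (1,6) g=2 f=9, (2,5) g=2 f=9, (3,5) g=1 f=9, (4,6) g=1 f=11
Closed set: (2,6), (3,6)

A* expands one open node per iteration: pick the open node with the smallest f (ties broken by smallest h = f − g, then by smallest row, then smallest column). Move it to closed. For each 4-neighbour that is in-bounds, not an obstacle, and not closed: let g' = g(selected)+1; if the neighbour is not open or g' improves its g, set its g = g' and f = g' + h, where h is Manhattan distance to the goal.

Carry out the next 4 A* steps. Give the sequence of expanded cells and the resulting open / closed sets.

order=[(1,6) → (0,6) → (0,5) → (1,5)]; open=[(1,4) g=4 f=9, (2,5) g=2 f=9, (3,5) g=1 f=9, (4,6) g=1 f=11]; closed=[(0,5), (0,6), (1,5), (1,6), (2,6), (3,6)]

step 1: expand (1,6) (f=9, h=7) → closed; open now [(0,6) g=3 f=9, (1,5) g=3 f=9, (2,5) g=2 f=9, (3,5) g=1 f=9, (4,6) g=1 f=11]
step 2: expand (0,6) (f=9, h=6) → closed; open now [(0,5) g=4 f=9, (1,5) g=3 f=9, (2,5) g=2 f=9, (3,5) g=1 f=9, (4,6) g=1 f=11]
step 3: expand (0,5) (f=9, h=5) → closed; open now [(1,5) g=3 f=9, (2,5) g=2 f=9, (3,5) g=1 f=9, (4,6) g=1 f=11]
step 4: expand (1,5) (f=9, h=6) → closed; open now [(1,4) g=4 f=9, (2,5) g=2 f=9, (3,5) g=1 f=9, (4,6) g=1 f=11]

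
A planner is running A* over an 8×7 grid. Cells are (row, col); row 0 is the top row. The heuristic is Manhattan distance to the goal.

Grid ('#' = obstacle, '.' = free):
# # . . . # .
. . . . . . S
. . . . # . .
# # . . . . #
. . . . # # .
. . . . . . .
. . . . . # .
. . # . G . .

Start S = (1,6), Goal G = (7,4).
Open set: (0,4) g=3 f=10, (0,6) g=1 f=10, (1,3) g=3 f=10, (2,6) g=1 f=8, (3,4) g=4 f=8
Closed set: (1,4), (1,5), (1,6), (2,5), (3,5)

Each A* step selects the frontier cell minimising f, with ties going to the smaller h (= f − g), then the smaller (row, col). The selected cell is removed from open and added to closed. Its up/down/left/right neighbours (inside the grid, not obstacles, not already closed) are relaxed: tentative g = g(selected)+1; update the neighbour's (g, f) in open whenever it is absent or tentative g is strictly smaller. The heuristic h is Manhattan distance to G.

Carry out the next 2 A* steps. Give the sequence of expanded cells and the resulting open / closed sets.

order=[(3,4) → (2,6)]; open=[(0,4) g=3 f=10, (0,6) g=1 f=10, (1,3) g=3 f=10, (3,3) g=5 f=10]; closed=[(1,4), (1,5), (1,6), (2,5), (2,6), (3,4), (3,5)]

step 1: expand (3,4) (f=8, h=4) → closed; open now [(0,4) g=3 f=10, (0,6) g=1 f=10, (1,3) g=3 f=10, (2,6) g=1 f=8, (3,3) g=5 f=10]
step 2: expand (2,6) (f=8, h=7) → closed; open now [(0,4) g=3 f=10, (0,6) g=1 f=10, (1,3) g=3 f=10, (3,3) g=5 f=10]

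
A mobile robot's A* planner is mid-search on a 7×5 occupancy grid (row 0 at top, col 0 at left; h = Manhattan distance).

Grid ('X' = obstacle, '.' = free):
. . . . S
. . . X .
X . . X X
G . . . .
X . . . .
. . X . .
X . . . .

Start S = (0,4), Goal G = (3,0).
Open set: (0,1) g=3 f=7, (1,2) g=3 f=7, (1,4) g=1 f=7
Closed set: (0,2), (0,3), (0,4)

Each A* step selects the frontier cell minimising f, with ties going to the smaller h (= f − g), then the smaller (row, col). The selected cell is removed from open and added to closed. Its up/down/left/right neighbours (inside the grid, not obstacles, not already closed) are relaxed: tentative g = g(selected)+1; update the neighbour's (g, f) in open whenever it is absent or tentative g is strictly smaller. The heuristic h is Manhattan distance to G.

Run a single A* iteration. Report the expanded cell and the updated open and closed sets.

expanded=(0,1); open=[(0,0) g=4 f=7, (1,1) g=4 f=7, (1,2) g=3 f=7, (1,4) g=1 f=7]; closed=[(0,1), (0,2), (0,3), (0,4)]

step 1: expand (0,1) (f=7, h=4) → closed; open now [(0,0) g=4 f=7, (1,1) g=4 f=7, (1,2) g=3 f=7, (1,4) g=1 f=7]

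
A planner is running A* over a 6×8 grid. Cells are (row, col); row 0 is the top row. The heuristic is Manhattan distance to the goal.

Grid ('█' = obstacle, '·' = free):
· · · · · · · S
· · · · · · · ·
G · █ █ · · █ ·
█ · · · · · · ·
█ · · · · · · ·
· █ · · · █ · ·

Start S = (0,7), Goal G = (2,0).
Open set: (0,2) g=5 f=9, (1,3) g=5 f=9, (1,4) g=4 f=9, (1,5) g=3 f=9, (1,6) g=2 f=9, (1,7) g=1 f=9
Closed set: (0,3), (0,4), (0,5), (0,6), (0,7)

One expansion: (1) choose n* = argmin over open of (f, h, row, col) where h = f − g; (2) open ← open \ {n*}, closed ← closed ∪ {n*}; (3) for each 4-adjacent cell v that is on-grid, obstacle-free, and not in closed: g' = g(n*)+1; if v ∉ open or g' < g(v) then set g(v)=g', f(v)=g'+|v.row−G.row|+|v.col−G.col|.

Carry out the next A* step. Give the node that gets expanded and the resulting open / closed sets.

step 1: expand (0,2) (f=9, h=4) → closed; open now [(0,1) g=6 f=9, (1,2) g=6 f=9, (1,3) g=5 f=9, (1,4) g=4 f=9, (1,5) g=3 f=9, (1,6) g=2 f=9, (1,7) g=1 f=9]

expanded=(0,2); open=[(0,1) g=6 f=9, (1,2) g=6 f=9, (1,3) g=5 f=9, (1,4) g=4 f=9, (1,5) g=3 f=9, (1,6) g=2 f=9, (1,7) g=1 f=9]; closed=[(0,2), (0,3), (0,4), (0,5), (0,6), (0,7)]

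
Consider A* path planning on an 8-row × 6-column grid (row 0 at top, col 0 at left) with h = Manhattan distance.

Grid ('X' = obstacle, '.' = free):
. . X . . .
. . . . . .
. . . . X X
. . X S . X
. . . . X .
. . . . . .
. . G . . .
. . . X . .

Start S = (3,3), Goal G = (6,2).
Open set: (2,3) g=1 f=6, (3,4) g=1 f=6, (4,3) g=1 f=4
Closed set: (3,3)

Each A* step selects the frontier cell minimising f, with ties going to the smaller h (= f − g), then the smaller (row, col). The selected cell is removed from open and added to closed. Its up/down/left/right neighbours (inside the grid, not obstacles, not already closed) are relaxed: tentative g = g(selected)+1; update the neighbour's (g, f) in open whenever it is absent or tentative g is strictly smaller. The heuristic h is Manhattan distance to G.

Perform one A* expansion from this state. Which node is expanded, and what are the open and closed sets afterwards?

expanded=(4,3); open=[(2,3) g=1 f=6, (3,4) g=1 f=6, (4,2) g=2 f=4, (5,3) g=2 f=4]; closed=[(3,3), (4,3)]

step 1: expand (4,3) (f=4, h=3) → closed; open now [(2,3) g=1 f=6, (3,4) g=1 f=6, (4,2) g=2 f=4, (5,3) g=2 f=4]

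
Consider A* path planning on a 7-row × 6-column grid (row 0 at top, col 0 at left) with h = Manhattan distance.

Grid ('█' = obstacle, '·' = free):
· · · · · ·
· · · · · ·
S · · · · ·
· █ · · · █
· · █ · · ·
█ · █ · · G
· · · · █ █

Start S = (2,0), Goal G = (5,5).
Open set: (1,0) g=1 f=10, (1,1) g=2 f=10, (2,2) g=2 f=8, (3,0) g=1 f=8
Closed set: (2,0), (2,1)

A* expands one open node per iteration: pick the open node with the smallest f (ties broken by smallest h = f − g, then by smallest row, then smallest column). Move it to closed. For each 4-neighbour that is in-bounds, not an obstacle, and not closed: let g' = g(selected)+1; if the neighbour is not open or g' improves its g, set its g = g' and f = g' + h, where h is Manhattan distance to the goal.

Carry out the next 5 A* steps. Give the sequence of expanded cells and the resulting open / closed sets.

order=[(2,2) → (2,3) → (2,4) → (2,5) → (3,4)]; open=[(1,0) g=1 f=10, (1,1) g=2 f=10, (1,2) g=3 f=10, (1,3) g=4 f=10, (1,4) g=5 f=10, (1,5) g=6 f=10, (3,0) g=1 f=8, (3,2) g=3 f=8, (3,3) g=4 f=8, (4,4) g=6 f=8]; closed=[(2,0), (2,1), (2,2), (2,3), (2,4), (2,5), (3,4)]

step 1: expand (2,2) (f=8, h=6) → closed; open now [(1,0) g=1 f=10, (1,1) g=2 f=10, (1,2) g=3 f=10, (2,3) g=3 f=8, (3,0) g=1 f=8, (3,2) g=3 f=8]
step 2: expand (2,3) (f=8, h=5) → closed; open now [(1,0) g=1 f=10, (1,1) g=2 f=10, (1,2) g=3 f=10, (1,3) g=4 f=10, (2,4) g=4 f=8, (3,0) g=1 f=8, (3,2) g=3 f=8, (3,3) g=4 f=8]
step 3: expand (2,4) (f=8, h=4) → closed; open now [(1,0) g=1 f=10, (1,1) g=2 f=10, (1,2) g=3 f=10, (1,3) g=4 f=10, (1,4) g=5 f=10, (2,5) g=5 f=8, (3,0) g=1 f=8, (3,2) g=3 f=8, (3,3) g=4 f=8, (3,4) g=5 f=8]
step 4: expand (2,5) (f=8, h=3) → closed; open now [(1,0) g=1 f=10, (1,1) g=2 f=10, (1,2) g=3 f=10, (1,3) g=4 f=10, (1,4) g=5 f=10, (1,5) g=6 f=10, (3,0) g=1 f=8, (3,2) g=3 f=8, (3,3) g=4 f=8, (3,4) g=5 f=8]
step 5: expand (3,4) (f=8, h=3) → closed; open now [(1,0) g=1 f=10, (1,1) g=2 f=10, (1,2) g=3 f=10, (1,3) g=4 f=10, (1,4) g=5 f=10, (1,5) g=6 f=10, (3,0) g=1 f=8, (3,2) g=3 f=8, (3,3) g=4 f=8, (4,4) g=6 f=8]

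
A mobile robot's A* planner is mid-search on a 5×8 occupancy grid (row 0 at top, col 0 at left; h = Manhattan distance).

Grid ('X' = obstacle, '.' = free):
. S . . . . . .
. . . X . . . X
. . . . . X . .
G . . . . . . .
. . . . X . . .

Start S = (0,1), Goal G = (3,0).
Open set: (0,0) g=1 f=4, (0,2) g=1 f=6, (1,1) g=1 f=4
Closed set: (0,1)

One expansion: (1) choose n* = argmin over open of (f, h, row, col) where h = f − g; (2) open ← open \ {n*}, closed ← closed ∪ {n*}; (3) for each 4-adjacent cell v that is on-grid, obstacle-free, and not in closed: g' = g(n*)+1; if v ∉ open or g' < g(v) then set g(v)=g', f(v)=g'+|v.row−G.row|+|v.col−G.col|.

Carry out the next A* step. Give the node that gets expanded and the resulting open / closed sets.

step 1: expand (0,0) (f=4, h=3) → closed; open now [(0,2) g=1 f=6, (1,0) g=2 f=4, (1,1) g=1 f=4]

expanded=(0,0); open=[(0,2) g=1 f=6, (1,0) g=2 f=4, (1,1) g=1 f=4]; closed=[(0,0), (0,1)]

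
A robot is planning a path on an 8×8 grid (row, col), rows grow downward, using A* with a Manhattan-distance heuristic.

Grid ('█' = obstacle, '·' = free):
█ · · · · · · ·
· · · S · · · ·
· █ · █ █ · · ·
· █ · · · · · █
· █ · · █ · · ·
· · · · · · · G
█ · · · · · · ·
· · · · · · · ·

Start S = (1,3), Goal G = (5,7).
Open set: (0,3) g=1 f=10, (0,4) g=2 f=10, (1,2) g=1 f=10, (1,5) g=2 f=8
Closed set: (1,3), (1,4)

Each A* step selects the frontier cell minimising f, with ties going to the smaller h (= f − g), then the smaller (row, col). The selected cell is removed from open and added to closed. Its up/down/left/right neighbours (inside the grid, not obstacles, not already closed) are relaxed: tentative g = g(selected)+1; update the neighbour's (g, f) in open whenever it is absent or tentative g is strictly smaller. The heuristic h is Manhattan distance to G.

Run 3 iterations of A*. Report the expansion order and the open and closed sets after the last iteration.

order=[(1,5) → (1,6) → (1,7)]; open=[(0,3) g=1 f=10, (0,4) g=2 f=10, (0,5) g=3 f=10, (0,6) g=4 f=10, (0,7) g=5 f=10, (1,2) g=1 f=10, (2,5) g=3 f=8, (2,6) g=4 f=8, (2,7) g=5 f=8]; closed=[(1,3), (1,4), (1,5), (1,6), (1,7)]

step 1: expand (1,5) (f=8, h=6) → closed; open now [(0,3) g=1 f=10, (0,4) g=2 f=10, (0,5) g=3 f=10, (1,2) g=1 f=10, (1,6) g=3 f=8, (2,5) g=3 f=8]
step 2: expand (1,6) (f=8, h=5) → closed; open now [(0,3) g=1 f=10, (0,4) g=2 f=10, (0,5) g=3 f=10, (0,6) g=4 f=10, (1,2) g=1 f=10, (1,7) g=4 f=8, (2,5) g=3 f=8, (2,6) g=4 f=8]
step 3: expand (1,7) (f=8, h=4) → closed; open now [(0,3) g=1 f=10, (0,4) g=2 f=10, (0,5) g=3 f=10, (0,6) g=4 f=10, (0,7) g=5 f=10, (1,2) g=1 f=10, (2,5) g=3 f=8, (2,6) g=4 f=8, (2,7) g=5 f=8]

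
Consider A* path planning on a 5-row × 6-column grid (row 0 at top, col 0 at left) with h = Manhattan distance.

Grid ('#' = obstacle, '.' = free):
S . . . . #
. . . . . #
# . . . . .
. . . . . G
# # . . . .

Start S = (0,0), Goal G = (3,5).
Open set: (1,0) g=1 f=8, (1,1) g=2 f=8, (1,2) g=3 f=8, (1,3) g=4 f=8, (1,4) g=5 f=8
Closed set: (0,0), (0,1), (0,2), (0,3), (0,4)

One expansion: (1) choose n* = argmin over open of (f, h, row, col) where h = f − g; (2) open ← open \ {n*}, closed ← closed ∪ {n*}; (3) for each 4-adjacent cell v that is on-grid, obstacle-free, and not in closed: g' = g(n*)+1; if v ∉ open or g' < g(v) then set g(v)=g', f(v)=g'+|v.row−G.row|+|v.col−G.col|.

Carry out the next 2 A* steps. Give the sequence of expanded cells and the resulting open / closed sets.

step 1: expand (1,4) (f=8, h=3) → closed; open now [(1,0) g=1 f=8, (1,1) g=2 f=8, (1,2) g=3 f=8, (1,3) g=4 f=8, (2,4) g=6 f=8]
step 2: expand (2,4) (f=8, h=2) → closed; open now [(1,0) g=1 f=8, (1,1) g=2 f=8, (1,2) g=3 f=8, (1,3) g=4 f=8, (2,3) g=7 f=10, (2,5) g=7 f=8, (3,4) g=7 f=8]

order=[(1,4) → (2,4)]; open=[(1,0) g=1 f=8, (1,1) g=2 f=8, (1,2) g=3 f=8, (1,3) g=4 f=8, (2,3) g=7 f=10, (2,5) g=7 f=8, (3,4) g=7 f=8]; closed=[(0,0), (0,1), (0,2), (0,3), (0,4), (1,4), (2,4)]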